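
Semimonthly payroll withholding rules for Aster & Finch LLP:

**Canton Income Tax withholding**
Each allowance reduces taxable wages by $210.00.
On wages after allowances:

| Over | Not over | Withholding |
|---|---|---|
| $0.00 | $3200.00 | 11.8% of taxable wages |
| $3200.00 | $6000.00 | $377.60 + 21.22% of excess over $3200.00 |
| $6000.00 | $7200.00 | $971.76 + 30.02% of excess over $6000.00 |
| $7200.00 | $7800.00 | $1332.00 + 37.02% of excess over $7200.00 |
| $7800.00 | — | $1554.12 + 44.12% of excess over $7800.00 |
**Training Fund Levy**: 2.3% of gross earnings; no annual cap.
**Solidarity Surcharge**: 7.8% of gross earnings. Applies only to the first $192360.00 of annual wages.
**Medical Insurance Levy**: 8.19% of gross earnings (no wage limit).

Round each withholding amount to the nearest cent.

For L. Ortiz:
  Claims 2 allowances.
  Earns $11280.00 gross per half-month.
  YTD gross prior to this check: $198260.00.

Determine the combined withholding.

Canton Income Tax: taxable = $11280.00 − 2×$210.00 = $10860.00
  $1554.12 + 44.12% × ($10860.00 − $7800.00) = $1554.12 + 44.12% × $3060.00 = $2904.19
Training Fund Levy: 2.3% × $11280.00 = $259.44
Solidarity Surcharge: YTD $198260.00 ≥ cap $192360.00 → $0.00
Medical Insurance Levy: 8.19% × $11280.00 = $923.83
Total: $2904.19 + $259.44 + $0.00 + $923.83 = $4087.46

$4087.46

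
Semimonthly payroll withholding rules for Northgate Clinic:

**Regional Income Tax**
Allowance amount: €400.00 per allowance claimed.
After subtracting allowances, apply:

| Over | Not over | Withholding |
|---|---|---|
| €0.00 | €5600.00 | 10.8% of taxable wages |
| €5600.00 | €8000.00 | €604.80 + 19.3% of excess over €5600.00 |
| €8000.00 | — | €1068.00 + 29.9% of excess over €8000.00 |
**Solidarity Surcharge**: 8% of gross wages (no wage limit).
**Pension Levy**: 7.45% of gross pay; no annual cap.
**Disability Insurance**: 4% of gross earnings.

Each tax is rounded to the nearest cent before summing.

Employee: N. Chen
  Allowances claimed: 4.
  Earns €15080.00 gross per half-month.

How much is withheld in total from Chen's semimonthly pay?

€5639.58

Regional Income Tax: taxable = €15080.00 − 4×€400.00 = €13480.00
  €1068.00 + 29.9% × (€13480.00 − €8000.00) = €1068.00 + 29.9% × €5480.00 = €2706.52
Solidarity Surcharge: 8% × €15080.00 = €1206.40
Pension Levy: 7.45% × €15080.00 = €1123.46
Disability Insurance: 4% × €15080.00 = €603.20
Total: €2706.52 + €1206.40 + €1123.46 + €603.20 = €5639.58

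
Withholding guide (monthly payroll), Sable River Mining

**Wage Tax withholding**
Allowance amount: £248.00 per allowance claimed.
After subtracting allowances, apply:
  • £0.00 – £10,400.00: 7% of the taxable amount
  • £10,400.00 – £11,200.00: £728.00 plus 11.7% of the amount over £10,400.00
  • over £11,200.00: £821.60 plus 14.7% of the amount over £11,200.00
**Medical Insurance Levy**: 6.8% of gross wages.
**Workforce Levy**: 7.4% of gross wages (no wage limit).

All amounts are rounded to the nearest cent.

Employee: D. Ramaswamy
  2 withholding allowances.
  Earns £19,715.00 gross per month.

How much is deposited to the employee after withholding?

Wage Tax: taxable = £19,715.00 − 2×£248.00 = £19,219.00
  £821.60 + 14.7% × (£19,219.00 − £11,200.00) = £821.60 + 14.7% × £8,019.00 = £2,000.39
Medical Insurance Levy: 6.8% × £19,715.00 = £1,340.62
Workforce Levy: 7.4% × £19,715.00 = £1,458.91
Total withheld: £2,000.39 + £1,340.62 + £1,458.91 = £4,799.92
Net pay: £19,715.00 − £4,799.92 = £14,915.08

£14,915.08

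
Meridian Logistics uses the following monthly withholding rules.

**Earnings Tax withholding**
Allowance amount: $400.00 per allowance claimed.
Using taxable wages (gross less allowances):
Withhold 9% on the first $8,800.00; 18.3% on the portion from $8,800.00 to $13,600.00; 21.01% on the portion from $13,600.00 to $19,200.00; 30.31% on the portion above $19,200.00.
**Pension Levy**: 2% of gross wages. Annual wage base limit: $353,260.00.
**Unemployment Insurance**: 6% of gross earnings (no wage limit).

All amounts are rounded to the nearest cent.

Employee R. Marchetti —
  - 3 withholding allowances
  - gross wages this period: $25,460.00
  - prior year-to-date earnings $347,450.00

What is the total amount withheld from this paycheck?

Earnings Tax: taxable = $25,460.00 − 3×$400.00 = $24,260.00
  $2,846.96 + 30.31% × ($24,260.00 − $19,200.00) = $2,846.96 + 30.31% × $5,060.00 = $4,380.65
Pension Levy: cap $353,260.00 − YTD $347,450.00 = $5,810.00 subject; 2% × $5,810.00 = $116.20
Unemployment Insurance: 6% × $25,460.00 = $1,527.60
Total: $4,380.65 + $116.20 + $1,527.60 = $6,024.45

$6,024.45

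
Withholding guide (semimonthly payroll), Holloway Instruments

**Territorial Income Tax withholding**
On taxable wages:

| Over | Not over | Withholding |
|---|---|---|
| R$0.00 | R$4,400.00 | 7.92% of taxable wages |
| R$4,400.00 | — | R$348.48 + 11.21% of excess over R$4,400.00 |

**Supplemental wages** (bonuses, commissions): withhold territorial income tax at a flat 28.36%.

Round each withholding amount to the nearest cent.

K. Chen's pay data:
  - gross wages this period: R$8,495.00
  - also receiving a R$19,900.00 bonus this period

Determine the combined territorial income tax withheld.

Territorial Income Tax: taxable = R$8,495.00
  R$348.48 + 11.21% × (R$8,495.00 − R$4,400.00) = R$348.48 + 11.21% × R$4,095.00 = R$807.53
Supplemental (28.36% flat on bonus): 28.36% × R$19,900.00 = R$5,643.64
Total territorial income tax: R$807.53 + R$5,643.64 = R$6,451.17

R$6,451.17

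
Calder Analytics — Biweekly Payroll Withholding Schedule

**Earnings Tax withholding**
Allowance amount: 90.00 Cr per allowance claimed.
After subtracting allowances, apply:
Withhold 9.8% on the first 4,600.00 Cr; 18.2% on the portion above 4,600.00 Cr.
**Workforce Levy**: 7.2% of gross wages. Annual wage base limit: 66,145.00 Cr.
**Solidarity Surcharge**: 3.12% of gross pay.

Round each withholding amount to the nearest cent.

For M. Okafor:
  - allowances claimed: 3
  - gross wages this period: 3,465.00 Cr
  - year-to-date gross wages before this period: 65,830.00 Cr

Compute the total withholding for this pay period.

443.90 Cr

Earnings Tax: taxable = 3,465.00 Cr − 3×90.00 Cr = 3,195.00 Cr
  9.8% × 3,195.00 Cr = 313.11 Cr
Workforce Levy: cap 66,145.00 Cr − YTD 65,830.00 Cr = 315.00 Cr subject; 7.2% × 315.00 Cr = 22.68 Cr
Solidarity Surcharge: 3.12% × 3,465.00 Cr = 108.11 Cr
Total: 313.11 Cr + 22.68 Cr + 108.11 Cr = 443.90 Cr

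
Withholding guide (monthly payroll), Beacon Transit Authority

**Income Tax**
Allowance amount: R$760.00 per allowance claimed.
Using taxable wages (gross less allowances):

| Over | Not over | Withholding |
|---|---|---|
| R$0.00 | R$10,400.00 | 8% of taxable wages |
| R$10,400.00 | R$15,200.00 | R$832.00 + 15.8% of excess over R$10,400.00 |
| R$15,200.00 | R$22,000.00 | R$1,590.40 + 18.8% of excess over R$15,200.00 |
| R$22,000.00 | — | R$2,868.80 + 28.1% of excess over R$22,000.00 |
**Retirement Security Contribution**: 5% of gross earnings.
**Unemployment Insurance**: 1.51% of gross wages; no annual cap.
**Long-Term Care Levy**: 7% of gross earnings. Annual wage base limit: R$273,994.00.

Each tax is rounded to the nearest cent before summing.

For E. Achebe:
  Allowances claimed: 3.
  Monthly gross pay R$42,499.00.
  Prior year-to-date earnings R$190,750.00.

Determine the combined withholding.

Income Tax: taxable = R$42,499.00 − 3×R$760.00 = R$40,219.00
  R$2,868.80 + 28.1% × (R$40,219.00 − R$22,000.00) = R$2,868.80 + 28.1% × R$18,219.00 = R$7,988.34
Retirement Security Contribution: 5% × R$42,499.00 = R$2,124.95
Unemployment Insurance: 1.51% × R$42,499.00 = R$641.73
Long-Term Care Levy: 7% × R$42,499.00 = R$2,974.93
Total: R$7,988.34 + R$2,124.95 + R$641.73 + R$2,974.93 = R$13,729.95

R$13,729.95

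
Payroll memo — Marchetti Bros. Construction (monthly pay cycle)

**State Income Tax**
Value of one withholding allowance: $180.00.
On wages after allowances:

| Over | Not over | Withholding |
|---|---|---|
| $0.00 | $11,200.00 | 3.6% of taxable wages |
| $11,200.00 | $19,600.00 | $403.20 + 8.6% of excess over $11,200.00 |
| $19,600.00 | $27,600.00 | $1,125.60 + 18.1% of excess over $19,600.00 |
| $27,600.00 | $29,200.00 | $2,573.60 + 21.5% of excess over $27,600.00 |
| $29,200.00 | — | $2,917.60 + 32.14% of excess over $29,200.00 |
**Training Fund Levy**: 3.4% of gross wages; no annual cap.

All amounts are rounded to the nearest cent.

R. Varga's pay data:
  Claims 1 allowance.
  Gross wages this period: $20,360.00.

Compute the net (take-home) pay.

$18,437.18

State Income Tax: taxable = $20,360.00 − 1×$180.00 = $20,180.00
  $1,125.60 + 18.1% × ($20,180.00 − $19,600.00) = $1,125.60 + 18.1% × $580.00 = $1,230.58
Training Fund Levy: 3.4% × $20,360.00 = $692.24
Total withheld: $1,230.58 + $692.24 = $1,922.82
Net pay: $20,360.00 − $1,922.82 = $18,437.18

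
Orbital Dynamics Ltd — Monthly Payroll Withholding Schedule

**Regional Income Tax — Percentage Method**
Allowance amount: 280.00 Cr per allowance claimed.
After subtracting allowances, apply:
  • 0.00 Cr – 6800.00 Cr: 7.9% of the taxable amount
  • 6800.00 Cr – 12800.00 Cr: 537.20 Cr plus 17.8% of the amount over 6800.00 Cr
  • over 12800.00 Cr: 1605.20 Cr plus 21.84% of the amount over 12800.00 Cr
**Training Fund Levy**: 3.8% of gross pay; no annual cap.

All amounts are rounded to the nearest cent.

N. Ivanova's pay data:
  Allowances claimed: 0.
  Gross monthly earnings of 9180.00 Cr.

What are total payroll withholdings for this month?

1309.68 Cr

Regional Income Tax: taxable = 9180.00 Cr
  537.20 Cr + 17.8% × (9180.00 Cr − 6800.00 Cr) = 537.20 Cr + 17.8% × 2380.00 Cr = 960.84 Cr
Training Fund Levy: 3.8% × 9180.00 Cr = 348.84 Cr
Total: 960.84 Cr + 348.84 Cr = 1309.68 Cr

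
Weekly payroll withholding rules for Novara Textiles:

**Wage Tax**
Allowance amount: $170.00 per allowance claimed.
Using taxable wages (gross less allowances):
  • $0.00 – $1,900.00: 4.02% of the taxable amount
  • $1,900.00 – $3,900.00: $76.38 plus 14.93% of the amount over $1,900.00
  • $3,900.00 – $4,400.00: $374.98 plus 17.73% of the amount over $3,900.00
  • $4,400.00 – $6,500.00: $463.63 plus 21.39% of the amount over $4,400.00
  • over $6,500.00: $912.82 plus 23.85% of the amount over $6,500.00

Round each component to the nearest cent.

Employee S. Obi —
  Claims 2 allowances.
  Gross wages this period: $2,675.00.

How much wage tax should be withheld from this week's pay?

Wage Tax: taxable = $2,675.00 − 2×$170.00 = $2,335.00
  $76.38 + 14.93% × ($2,335.00 − $1,900.00) = $76.38 + 14.93% × $435.00 = $141.33

$141.33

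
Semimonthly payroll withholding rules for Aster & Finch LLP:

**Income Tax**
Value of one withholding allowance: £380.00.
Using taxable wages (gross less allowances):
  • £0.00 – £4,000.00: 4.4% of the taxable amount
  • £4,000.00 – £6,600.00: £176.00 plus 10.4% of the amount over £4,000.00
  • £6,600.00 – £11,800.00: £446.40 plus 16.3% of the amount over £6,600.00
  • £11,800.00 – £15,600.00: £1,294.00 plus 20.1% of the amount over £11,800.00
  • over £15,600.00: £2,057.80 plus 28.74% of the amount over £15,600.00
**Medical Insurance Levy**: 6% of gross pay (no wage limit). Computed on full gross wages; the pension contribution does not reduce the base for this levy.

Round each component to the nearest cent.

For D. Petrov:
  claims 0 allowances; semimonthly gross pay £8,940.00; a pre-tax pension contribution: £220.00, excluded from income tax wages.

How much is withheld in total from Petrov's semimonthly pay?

Income Tax: taxable = £8,940.00 − £220.00 = £8,720.00
  £446.40 + 16.3% × (£8,720.00 − £6,600.00) = £446.40 + 16.3% × £2,120.00 = £791.96
Medical Insurance Levy: 6% × £8,940.00 = £536.40
Total: £791.96 + £536.40 = £1,328.36

£1,328.36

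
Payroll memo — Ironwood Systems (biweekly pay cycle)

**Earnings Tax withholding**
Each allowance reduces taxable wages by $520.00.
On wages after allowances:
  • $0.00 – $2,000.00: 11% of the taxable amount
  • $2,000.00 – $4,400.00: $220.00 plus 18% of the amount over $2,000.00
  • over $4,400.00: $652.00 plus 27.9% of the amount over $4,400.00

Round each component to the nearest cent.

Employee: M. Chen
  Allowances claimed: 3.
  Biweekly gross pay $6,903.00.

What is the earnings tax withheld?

$915.10

Earnings Tax: taxable = $6,903.00 − 3×$520.00 = $5,343.00
  $652.00 + 27.9% × ($5,343.00 − $4,400.00) = $652.00 + 27.9% × $943.00 = $915.10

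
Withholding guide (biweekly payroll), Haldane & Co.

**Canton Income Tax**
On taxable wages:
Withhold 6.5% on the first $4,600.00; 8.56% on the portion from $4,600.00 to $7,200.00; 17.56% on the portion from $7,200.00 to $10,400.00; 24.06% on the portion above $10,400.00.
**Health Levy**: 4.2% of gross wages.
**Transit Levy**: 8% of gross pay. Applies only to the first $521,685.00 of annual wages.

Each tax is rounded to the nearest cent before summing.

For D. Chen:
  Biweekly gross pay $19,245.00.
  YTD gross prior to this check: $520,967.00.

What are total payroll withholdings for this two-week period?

Canton Income Tax: taxable = $19,245.00
  $1,083.48 + 24.06% × ($19,245.00 − $10,400.00) = $1,083.48 + 24.06% × $8,845.00 = $3,211.59
Health Levy: 4.2% × $19,245.00 = $808.29
Transit Levy: cap $521,685.00 − YTD $520,967.00 = $718.00 subject; 8% × $718.00 = $57.44
Total: $3,211.59 + $808.29 + $57.44 = $4,077.32

$4,077.32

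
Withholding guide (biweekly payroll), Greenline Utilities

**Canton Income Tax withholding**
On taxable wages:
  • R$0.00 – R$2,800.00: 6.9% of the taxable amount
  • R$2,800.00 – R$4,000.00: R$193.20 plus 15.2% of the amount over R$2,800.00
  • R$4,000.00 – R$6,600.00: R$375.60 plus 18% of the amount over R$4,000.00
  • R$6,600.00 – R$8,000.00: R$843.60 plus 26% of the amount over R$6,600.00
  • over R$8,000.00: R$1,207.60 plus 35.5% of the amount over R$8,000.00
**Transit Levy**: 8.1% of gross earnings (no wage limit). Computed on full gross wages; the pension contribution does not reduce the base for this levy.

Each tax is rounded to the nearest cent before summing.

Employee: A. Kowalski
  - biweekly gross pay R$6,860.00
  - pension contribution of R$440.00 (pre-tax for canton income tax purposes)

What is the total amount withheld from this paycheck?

R$1,366.86

Canton Income Tax: taxable = R$6,860.00 − R$440.00 = R$6,420.00
  R$375.60 + 18% × (R$6,420.00 − R$4,000.00) = R$375.60 + 18% × R$2,420.00 = R$811.20
Transit Levy: 8.1% × R$6,860.00 = R$555.66
Total: R$811.20 + R$555.66 = R$1,366.86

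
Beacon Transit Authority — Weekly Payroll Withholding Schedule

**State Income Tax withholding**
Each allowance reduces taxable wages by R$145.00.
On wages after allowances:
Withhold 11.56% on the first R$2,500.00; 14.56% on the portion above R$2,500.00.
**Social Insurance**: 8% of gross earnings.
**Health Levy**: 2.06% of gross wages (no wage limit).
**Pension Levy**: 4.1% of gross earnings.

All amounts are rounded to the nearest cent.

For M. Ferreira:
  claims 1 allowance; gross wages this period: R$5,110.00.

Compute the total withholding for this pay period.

State Income Tax: taxable = R$5,110.00 − 1×R$145.00 = R$4,965.00
  R$289.00 + 14.56% × (R$4,965.00 − R$2,500.00) = R$289.00 + 14.56% × R$2,465.00 = R$647.90
Social Insurance: 8% × R$5,110.00 = R$408.80
Health Levy: 2.06% × R$5,110.00 = R$105.27
Pension Levy: 4.1% × R$5,110.00 = R$209.51
Total: R$647.90 + R$408.80 + R$105.27 + R$209.51 = R$1,371.48

R$1,371.48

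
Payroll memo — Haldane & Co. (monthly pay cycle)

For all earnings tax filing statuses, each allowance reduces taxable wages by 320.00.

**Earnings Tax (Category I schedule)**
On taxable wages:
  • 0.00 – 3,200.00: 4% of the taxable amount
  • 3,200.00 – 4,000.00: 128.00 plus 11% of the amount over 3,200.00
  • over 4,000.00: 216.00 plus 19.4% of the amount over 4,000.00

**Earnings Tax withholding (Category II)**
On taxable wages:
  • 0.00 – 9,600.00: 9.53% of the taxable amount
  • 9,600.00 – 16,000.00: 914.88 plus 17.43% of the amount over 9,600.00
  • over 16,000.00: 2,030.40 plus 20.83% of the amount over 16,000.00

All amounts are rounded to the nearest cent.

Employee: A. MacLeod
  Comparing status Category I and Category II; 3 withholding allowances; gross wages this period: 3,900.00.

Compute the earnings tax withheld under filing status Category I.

Earnings Tax (Category I): taxable = 3,900.00 − 3×320.00 = 2,940.00
  4% × 2,940.00 = 117.60

117.60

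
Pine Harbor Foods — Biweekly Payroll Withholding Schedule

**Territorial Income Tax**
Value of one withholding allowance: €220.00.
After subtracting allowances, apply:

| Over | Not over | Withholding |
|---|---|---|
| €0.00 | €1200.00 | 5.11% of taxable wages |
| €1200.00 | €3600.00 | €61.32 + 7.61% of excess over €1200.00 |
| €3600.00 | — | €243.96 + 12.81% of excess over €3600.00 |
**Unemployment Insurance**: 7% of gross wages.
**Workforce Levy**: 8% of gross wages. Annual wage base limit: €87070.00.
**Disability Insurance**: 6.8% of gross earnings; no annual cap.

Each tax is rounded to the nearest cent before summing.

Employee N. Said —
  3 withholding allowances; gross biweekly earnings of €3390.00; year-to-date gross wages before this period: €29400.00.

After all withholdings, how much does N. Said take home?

€2473.23

Territorial Income Tax: taxable = €3390.00 − 3×€220.00 = €2730.00
  €61.32 + 7.61% × (€2730.00 − €1200.00) = €61.32 + 7.61% × €1530.00 = €177.75
Unemployment Insurance: 7% × €3390.00 = €237.30
Workforce Levy: 8% × €3390.00 = €271.20
Disability Insurance: 6.8% × €3390.00 = €230.52
Total withheld: €177.75 + €237.30 + €271.20 + €230.52 = €916.77
Net pay: €3390.00 − €916.77 = €2473.23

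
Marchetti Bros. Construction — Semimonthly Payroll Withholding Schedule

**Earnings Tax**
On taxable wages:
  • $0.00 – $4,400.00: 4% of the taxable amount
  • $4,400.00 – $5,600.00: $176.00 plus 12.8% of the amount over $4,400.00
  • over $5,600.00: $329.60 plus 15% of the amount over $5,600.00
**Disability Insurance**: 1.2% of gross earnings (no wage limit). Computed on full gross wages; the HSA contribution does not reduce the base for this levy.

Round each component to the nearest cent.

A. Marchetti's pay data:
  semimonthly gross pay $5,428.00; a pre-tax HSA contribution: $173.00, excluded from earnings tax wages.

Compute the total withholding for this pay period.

$350.58

Earnings Tax: taxable = $5,428.00 − $173.00 = $5,255.00
  $176.00 + 12.8% × ($5,255.00 − $4,400.00) = $176.00 + 12.8% × $855.00 = $285.44
Disability Insurance: 1.2% × $5,428.00 = $65.14
Total: $285.44 + $65.14 = $350.58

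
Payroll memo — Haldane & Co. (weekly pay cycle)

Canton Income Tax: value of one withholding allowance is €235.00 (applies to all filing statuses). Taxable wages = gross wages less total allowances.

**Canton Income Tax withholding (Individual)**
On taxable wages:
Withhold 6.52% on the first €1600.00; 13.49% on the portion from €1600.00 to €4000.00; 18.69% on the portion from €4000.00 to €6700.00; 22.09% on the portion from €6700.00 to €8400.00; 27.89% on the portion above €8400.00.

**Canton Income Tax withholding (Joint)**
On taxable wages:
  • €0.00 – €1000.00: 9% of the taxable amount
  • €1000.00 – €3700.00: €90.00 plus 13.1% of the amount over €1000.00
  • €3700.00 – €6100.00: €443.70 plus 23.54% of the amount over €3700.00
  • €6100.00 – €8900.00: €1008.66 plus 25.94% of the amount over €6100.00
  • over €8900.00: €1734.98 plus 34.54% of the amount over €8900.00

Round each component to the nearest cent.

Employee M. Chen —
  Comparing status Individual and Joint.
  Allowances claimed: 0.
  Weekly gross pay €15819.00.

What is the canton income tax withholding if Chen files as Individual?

€3377.40

Canton Income Tax (Individual): taxable = €15819.00
  €1308.24 + 27.89% × (€15819.00 − €8400.00) = €1308.24 + 27.89% × €7419.00 = €3377.40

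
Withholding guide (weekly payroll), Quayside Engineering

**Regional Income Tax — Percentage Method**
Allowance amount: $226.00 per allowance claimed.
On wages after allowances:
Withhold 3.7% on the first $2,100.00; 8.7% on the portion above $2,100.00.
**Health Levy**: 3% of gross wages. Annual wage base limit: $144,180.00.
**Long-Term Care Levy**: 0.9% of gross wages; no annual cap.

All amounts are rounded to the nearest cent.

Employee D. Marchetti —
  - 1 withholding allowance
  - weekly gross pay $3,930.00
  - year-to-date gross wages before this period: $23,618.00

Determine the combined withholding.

Regional Income Tax: taxable = $3,930.00 − 1×$226.00 = $3,704.00
  $77.70 + 8.7% × ($3,704.00 − $2,100.00) = $77.70 + 8.7% × $1,604.00 = $217.25
Health Levy: 3% × $3,930.00 = $117.90
Long-Term Care Levy: 0.9% × $3,930.00 = $35.37
Total: $217.25 + $117.90 + $35.37 = $370.52

$370.52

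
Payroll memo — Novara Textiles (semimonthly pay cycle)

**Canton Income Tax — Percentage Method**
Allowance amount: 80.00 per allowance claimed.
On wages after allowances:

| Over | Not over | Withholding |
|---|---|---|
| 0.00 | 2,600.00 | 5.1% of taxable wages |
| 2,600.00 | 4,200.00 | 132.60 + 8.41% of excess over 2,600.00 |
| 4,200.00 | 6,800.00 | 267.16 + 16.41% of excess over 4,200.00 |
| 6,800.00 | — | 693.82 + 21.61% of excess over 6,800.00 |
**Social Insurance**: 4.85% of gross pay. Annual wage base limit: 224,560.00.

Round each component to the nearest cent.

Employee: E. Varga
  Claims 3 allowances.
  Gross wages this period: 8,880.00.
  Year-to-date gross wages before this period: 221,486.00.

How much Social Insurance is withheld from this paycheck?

149.09

Social Insurance: cap 224,560.00 − YTD 221,486.00 = 3,074.00 subject; 4.85% × 3,074.00 = 149.09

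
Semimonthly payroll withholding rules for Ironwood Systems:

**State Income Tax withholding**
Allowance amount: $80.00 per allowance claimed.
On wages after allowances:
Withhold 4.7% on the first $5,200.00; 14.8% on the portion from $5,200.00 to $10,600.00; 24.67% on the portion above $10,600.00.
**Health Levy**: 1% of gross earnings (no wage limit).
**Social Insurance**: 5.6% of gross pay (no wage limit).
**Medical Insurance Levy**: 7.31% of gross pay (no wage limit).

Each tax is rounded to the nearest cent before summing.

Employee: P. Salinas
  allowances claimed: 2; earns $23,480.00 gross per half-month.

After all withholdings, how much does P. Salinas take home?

State Income Tax: taxable = $23,480.00 − 2×$80.00 = $23,320.00
  $1,043.60 + 24.67% × ($23,320.00 − $10,600.00) = $1,043.60 + 24.67% × $12,720.00 = $4,181.62
Health Levy: 1% × $23,480.00 = $234.80
Social Insurance: 5.6% × $23,480.00 = $1,314.88
Medical Insurance Levy: 7.31% × $23,480.00 = $1,716.39
Total withheld: $4,181.62 + $234.80 + $1,314.88 + $1,716.39 = $7,447.69
Net pay: $23,480.00 − $7,447.69 = $16,032.31

$16,032.31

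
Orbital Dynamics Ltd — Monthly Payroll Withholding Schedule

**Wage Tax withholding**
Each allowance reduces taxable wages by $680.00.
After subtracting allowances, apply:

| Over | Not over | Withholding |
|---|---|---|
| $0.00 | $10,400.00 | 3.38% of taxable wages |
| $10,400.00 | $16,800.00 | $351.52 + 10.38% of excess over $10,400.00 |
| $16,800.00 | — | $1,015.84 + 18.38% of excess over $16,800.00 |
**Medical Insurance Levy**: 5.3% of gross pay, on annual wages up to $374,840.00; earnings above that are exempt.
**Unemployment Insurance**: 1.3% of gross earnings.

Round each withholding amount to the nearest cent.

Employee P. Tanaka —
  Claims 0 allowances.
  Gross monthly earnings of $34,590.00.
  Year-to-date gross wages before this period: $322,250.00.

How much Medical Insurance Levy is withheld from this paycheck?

$1,833.27

Medical Insurance Levy: 5.3% × $34,590.00 = $1,833.27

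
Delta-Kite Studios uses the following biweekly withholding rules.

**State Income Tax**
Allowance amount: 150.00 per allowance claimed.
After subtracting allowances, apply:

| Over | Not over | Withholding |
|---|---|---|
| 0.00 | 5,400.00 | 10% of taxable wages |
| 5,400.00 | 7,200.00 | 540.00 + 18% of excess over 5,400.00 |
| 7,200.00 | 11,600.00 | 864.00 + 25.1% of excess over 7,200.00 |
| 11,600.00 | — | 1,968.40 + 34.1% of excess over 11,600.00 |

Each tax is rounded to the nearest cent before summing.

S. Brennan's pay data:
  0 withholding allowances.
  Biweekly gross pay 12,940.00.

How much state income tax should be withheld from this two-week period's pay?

State Income Tax: taxable = 12,940.00
  1,968.40 + 34.1% × (12,940.00 − 11,600.00) = 1,968.40 + 34.1% × 1,340.00 = 2,425.34

2,425.34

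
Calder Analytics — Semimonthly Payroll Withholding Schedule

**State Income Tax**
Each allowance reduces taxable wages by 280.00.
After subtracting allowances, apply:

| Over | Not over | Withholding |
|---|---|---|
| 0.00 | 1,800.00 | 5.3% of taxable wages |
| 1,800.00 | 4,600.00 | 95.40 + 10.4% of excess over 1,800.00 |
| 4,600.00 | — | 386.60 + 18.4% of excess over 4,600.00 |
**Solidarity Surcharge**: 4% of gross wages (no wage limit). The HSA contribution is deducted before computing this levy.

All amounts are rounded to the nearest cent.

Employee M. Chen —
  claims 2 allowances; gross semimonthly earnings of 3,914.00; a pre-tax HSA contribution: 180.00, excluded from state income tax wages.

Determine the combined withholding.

387.66

State Income Tax: taxable = 3,914.00 − 180.00 − 2×280.00 = 3,174.00
  95.40 + 10.4% × (3,174.00 − 1,800.00) = 95.40 + 10.4% × 1,374.00 = 238.30
Solidarity Surcharge: 4% × 3,734.00 = 149.36
Total: 238.30 + 149.36 = 387.66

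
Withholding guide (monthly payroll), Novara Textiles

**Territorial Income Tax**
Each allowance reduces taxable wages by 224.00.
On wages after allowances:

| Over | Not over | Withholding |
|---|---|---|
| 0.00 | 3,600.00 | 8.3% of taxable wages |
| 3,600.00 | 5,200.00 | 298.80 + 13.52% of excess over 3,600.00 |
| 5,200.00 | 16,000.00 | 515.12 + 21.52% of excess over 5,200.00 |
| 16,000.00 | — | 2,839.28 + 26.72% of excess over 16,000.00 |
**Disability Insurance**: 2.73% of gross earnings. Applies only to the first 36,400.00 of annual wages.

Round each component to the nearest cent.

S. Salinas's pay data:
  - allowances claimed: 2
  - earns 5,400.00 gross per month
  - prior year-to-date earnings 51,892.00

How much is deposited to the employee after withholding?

4,918.41

Territorial Income Tax: taxable = 5,400.00 − 2×224.00 = 4,952.00
  298.80 + 13.52% × (4,952.00 − 3,600.00) = 298.80 + 13.52% × 1,352.00 = 481.59
Disability Insurance: YTD 51,892.00 ≥ cap 36,400.00 → 0.00
Total withheld: 481.59 + 0.00 = 481.59
Net pay: 5,400.00 − 481.59 = 4,918.41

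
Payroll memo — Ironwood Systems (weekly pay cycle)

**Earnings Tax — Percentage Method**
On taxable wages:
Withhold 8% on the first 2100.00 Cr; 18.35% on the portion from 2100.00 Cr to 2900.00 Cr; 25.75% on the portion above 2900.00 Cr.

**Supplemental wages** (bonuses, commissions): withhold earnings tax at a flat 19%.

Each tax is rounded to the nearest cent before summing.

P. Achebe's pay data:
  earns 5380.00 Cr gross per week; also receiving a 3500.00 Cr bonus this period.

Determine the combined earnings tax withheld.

Earnings Tax: taxable = 5380.00 Cr
  314.80 Cr + 25.75% × (5380.00 Cr − 2900.00 Cr) = 314.80 Cr + 25.75% × 2480.00 Cr = 953.40 Cr
Supplemental (19% flat on bonus): 19% × 3500.00 Cr = 665.00 Cr
Total earnings tax: 953.40 Cr + 665.00 Cr = 1618.40 Cr

1618.40 Cr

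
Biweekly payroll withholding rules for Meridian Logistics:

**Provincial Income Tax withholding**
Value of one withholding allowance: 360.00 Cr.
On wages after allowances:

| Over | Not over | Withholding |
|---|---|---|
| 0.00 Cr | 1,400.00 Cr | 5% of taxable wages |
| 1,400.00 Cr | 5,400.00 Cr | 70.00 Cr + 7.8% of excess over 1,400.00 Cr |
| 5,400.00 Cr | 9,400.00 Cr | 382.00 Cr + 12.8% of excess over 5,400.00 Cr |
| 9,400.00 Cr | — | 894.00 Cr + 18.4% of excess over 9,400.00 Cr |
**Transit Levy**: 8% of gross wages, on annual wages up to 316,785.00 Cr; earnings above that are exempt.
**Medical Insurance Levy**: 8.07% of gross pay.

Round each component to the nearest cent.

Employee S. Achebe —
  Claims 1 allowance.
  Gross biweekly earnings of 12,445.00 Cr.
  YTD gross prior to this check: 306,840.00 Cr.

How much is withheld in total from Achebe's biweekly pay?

Provincial Income Tax: taxable = 12,445.00 Cr − 1×360.00 Cr = 12,085.00 Cr
  894.00 Cr + 18.4% × (12,085.00 Cr − 9,400.00 Cr) = 894.00 Cr + 18.4% × 2,685.00 Cr = 1,388.04 Cr
Transit Levy: cap 316,785.00 Cr − YTD 306,840.00 Cr = 9,945.00 Cr subject; 8% × 9,945.00 Cr = 795.60 Cr
Medical Insurance Levy: 8.07% × 12,445.00 Cr = 1,004.31 Cr
Total: 1,388.04 Cr + 795.60 Cr + 1,004.31 Cr = 3,187.95 Cr

3,187.95 Cr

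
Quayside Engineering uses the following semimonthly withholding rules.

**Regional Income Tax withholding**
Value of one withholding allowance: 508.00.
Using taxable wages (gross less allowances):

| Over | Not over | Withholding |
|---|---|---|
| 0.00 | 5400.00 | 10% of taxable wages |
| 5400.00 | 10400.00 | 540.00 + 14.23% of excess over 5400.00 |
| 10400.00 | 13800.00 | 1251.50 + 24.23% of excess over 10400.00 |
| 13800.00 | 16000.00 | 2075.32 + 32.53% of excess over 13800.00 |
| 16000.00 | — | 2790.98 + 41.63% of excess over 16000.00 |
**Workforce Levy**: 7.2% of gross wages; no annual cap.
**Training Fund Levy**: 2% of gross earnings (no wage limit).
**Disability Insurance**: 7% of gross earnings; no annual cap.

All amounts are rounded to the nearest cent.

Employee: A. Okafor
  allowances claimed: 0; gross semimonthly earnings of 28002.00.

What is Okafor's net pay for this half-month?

15678.27

Regional Income Tax: taxable = 28002.00
  2790.98 + 41.63% × (28002.00 − 16000.00) = 2790.98 + 41.63% × 12002.00 = 7787.41
Workforce Levy: 7.2% × 28002.00 = 2016.14
Training Fund Levy: 2% × 28002.00 = 560.04
Disability Insurance: 7% × 28002.00 = 1960.14
Total withheld: 7787.41 + 2016.14 + 560.04 + 1960.14 = 12323.73
Net pay: 28002.00 − 12323.73 = 15678.27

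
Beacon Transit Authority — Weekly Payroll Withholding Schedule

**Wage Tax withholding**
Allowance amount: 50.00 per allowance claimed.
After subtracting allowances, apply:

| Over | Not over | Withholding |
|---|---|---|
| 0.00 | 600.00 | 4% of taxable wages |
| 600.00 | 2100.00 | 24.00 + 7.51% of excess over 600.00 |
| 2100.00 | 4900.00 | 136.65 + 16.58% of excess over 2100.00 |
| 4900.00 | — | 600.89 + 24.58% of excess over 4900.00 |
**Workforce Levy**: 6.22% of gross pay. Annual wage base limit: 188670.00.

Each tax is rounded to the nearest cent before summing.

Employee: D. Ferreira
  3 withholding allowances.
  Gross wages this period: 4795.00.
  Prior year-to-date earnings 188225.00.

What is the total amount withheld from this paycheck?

586.29

Wage Tax: taxable = 4795.00 − 3×50.00 = 4645.00
  136.65 + 16.58% × (4645.00 − 2100.00) = 136.65 + 16.58% × 2545.00 = 558.61
Workforce Levy: cap 188670.00 − YTD 188225.00 = 445.00 subject; 6.22% × 445.00 = 27.68
Total: 558.61 + 27.68 = 586.29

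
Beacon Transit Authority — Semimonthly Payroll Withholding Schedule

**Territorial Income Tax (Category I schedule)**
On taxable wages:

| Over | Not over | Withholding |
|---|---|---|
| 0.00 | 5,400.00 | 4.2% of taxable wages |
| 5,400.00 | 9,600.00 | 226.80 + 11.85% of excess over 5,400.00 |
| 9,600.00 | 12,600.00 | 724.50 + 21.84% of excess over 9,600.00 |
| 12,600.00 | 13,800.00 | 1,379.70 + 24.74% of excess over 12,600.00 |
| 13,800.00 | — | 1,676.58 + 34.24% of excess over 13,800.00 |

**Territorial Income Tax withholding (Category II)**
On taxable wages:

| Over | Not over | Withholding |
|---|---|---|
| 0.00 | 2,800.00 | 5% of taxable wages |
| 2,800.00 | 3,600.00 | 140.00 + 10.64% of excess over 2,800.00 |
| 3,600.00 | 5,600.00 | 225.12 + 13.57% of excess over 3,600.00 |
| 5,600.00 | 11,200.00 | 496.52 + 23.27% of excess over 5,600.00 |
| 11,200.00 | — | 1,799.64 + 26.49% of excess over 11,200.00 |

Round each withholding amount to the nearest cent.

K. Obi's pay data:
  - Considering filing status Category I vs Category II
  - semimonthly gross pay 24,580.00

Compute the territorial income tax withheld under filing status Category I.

5,367.65

Territorial Income Tax (Category I): taxable = 24,580.00
  1,676.58 + 34.24% × (24,580.00 − 13,800.00) = 1,676.58 + 34.24% × 10,780.00 = 5,367.65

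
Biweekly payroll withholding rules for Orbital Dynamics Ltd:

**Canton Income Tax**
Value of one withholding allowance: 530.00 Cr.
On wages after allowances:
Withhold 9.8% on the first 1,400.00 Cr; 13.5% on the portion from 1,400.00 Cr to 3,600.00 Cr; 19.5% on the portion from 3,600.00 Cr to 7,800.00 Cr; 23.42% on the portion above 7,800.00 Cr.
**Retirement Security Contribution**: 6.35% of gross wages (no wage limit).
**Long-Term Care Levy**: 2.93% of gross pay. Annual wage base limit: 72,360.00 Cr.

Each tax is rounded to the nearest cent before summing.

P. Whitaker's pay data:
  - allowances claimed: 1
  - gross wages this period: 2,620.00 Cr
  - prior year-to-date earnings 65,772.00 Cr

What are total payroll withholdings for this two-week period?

Canton Income Tax: taxable = 2,620.00 Cr − 1×530.00 Cr = 2,090.00 Cr
  137.20 Cr + 13.5% × (2,090.00 Cr − 1,400.00 Cr) = 137.20 Cr + 13.5% × 690.00 Cr = 230.35 Cr
Retirement Security Contribution: 6.35% × 2,620.00 Cr = 166.37 Cr
Long-Term Care Levy: 2.93% × 2,620.00 Cr = 76.77 Cr
Total: 230.35 Cr + 166.37 Cr + 76.77 Cr = 473.49 Cr

473.49 Cr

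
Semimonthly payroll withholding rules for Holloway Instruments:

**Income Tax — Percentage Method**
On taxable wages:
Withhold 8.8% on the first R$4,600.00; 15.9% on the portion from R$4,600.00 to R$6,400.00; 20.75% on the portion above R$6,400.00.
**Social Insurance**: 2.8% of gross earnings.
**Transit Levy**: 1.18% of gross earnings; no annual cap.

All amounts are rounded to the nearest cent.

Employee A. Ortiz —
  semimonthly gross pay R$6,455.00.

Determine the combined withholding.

Income Tax: taxable = R$6,455.00
  R$691.00 + 20.75% × (R$6,455.00 − R$6,400.00) = R$691.00 + 20.75% × R$55.00 = R$702.41
Social Insurance: 2.8% × R$6,455.00 = R$180.74
Transit Levy: 1.18% × R$6,455.00 = R$76.17
Total: R$702.41 + R$180.74 + R$76.17 = R$959.32

R$959.32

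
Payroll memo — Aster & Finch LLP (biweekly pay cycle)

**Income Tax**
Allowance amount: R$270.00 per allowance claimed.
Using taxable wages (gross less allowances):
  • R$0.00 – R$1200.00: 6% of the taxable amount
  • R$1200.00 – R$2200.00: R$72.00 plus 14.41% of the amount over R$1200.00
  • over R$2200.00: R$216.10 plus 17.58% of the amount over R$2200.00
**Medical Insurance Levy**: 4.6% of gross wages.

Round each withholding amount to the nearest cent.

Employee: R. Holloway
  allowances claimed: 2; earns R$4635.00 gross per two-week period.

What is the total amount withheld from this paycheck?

Income Tax: taxable = R$4635.00 − 2×R$270.00 = R$4095.00
  R$216.10 + 17.58% × (R$4095.00 − R$2200.00) = R$216.10 + 17.58% × R$1895.00 = R$549.24
Medical Insurance Levy: 4.6% × R$4635.00 = R$213.21
Total: R$549.24 + R$213.21 = R$762.45

R$762.45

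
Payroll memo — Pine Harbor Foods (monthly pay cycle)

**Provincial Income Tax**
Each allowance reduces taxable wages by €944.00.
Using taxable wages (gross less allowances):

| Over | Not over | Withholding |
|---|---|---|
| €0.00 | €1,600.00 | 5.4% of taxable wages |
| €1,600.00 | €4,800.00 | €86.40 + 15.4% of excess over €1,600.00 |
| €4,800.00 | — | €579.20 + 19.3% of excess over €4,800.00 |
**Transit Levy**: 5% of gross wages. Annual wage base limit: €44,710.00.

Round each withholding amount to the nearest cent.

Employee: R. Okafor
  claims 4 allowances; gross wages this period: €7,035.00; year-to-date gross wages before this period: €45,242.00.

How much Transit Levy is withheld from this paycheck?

€0.00

Transit Levy: YTD €45,242.00 ≥ cap €44,710.00 → €0.00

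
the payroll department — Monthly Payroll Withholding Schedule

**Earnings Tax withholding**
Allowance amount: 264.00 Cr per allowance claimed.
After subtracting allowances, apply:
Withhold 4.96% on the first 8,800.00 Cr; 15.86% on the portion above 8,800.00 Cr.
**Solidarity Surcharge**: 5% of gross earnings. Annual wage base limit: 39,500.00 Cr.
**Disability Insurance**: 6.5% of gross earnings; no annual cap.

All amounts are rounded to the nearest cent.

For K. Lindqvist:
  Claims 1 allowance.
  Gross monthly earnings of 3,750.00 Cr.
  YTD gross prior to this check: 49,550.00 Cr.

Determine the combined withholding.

416.66 Cr

Earnings Tax: taxable = 3,750.00 Cr − 1×264.00 Cr = 3,486.00 Cr
  4.96% × 3,486.00 Cr = 172.91 Cr
Solidarity Surcharge: YTD 49,550.00 Cr ≥ cap 39,500.00 Cr → 0.00 Cr
Disability Insurance: 6.5% × 3,750.00 Cr = 243.75 Cr
Total: 172.91 Cr + 0.00 Cr + 243.75 Cr = 416.66 Cr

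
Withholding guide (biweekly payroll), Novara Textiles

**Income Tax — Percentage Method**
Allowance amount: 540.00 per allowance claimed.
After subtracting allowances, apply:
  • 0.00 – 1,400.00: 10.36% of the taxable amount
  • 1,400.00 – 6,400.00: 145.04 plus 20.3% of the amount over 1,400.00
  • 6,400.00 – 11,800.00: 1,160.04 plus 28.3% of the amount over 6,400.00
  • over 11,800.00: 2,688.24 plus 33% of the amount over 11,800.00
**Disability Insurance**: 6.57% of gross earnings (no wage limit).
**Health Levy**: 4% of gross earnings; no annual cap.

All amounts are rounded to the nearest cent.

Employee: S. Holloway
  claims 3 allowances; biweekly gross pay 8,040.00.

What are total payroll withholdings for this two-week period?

2,015.53

Income Tax: taxable = 8,040.00 − 3×540.00 = 6,420.00
  1,160.04 + 28.3% × (6,420.00 − 6,400.00) = 1,160.04 + 28.3% × 20.00 = 1,165.70
Disability Insurance: 6.57% × 8,040.00 = 528.23
Health Levy: 4% × 8,040.00 = 321.60
Total: 1,165.70 + 528.23 + 321.60 = 2,015.53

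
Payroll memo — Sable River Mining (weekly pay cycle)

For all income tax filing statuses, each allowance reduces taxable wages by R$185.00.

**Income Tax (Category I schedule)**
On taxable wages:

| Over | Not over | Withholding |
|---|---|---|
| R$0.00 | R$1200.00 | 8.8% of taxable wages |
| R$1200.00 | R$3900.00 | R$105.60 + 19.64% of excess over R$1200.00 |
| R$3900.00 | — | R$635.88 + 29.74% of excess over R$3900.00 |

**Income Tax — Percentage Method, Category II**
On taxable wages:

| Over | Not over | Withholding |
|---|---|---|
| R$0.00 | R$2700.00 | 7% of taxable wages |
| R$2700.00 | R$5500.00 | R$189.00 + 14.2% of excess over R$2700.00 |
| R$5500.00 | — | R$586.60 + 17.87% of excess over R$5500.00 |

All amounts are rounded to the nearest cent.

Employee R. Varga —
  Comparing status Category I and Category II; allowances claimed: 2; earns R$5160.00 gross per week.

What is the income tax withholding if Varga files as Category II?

Income Tax (Category II): taxable = R$5160.00 − 2×R$185.00 = R$4790.00
  R$189.00 + 14.2% × (R$4790.00 − R$2700.00) = R$189.00 + 14.2% × R$2090.00 = R$485.78

R$485.78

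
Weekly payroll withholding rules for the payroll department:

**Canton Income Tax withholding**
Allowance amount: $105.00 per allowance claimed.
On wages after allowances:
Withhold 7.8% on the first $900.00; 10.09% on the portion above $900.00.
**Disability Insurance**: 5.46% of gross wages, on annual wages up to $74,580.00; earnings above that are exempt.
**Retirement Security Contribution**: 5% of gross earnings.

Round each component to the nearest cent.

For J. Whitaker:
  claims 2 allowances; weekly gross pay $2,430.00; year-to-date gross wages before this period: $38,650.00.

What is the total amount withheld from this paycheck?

Canton Income Tax: taxable = $2,430.00 − 2×$105.00 = $2,220.00
  $70.20 + 10.09% × ($2,220.00 − $900.00) = $70.20 + 10.09% × $1,320.00 = $203.39
Disability Insurance: 5.46% × $2,430.00 = $132.68
Retirement Security Contribution: 5% × $2,430.00 = $121.50
Total: $203.39 + $132.68 + $121.50 = $457.57

$457.57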